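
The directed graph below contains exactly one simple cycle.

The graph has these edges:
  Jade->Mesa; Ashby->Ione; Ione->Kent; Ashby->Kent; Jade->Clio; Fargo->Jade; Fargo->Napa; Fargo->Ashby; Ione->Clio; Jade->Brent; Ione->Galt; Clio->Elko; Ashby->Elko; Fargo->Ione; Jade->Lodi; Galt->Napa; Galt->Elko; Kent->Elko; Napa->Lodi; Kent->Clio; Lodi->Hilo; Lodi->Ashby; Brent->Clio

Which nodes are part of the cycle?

DFS with gray/black marking from Lodi:
Lodi gray
  Ashby gray
    Kent gray
      Clio gray
        Elko gray
        Elko black
      Clio black
      Kent→Elko: Elko black — skip
    Kent black
    Ione gray
      Ione→Kent: Kent black — skip
      Galt gray
        Napa gray
          Napa→Lodi: Lodi is gray → back edge
Back edge closes the cycle Lodi → Ashby → Ione → Galt → Napa → Lodi; its vertices are {Galt, Ione, Lodi, Napa, Ashby}.

Galt, Ione, Lodi, Napa, Ashby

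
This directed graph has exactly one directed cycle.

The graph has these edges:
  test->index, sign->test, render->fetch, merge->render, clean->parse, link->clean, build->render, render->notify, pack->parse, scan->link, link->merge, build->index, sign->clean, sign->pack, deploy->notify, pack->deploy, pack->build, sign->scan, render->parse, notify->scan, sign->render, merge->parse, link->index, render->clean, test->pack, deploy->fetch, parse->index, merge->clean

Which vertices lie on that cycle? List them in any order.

link, scan, merge, notify, render

DFS with gray/black marking from scan:
scan gray
  link gray
    index gray
    index black
    clean gray
      parse gray
        parse→index: index black — skip
      parse black
    clean black
    merge gray
      render gray
        notify gray
          notify→scan: scan is gray → back edge
Back edge closes the cycle scan → link → merge → render → notify → scan; its vertices are {link, scan, merge, notify, render}.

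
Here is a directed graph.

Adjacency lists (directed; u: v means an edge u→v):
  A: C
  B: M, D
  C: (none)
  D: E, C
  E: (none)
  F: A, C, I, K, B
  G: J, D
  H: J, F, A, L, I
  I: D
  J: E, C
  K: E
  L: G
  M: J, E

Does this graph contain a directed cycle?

No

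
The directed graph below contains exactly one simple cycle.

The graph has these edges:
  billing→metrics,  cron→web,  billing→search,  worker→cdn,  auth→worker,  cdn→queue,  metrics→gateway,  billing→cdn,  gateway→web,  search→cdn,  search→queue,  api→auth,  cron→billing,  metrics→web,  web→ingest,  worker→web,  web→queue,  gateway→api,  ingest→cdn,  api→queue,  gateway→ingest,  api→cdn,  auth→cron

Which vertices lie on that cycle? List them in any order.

DFS with gray/black marking from auth:
auth gray
  cron gray
    billing gray
      cdn gray
        queue gray
        queue black
      cdn black
      search gray
        search→cdn: cdn black — skip
        search→queue: queue black — skip
      search black
      metrics gray
        gateway gray
          api gray
            api→cdn: cdn black — skip
            api→queue: queue black — skip
            api→auth: auth is gray → back edge
Back edge closes the cycle auth → cron → billing → metrics → gateway → api → auth; its vertices are {api, auth, cron, billing, gateway, metrics}.

api, auth, cron, billing, gateway, metrics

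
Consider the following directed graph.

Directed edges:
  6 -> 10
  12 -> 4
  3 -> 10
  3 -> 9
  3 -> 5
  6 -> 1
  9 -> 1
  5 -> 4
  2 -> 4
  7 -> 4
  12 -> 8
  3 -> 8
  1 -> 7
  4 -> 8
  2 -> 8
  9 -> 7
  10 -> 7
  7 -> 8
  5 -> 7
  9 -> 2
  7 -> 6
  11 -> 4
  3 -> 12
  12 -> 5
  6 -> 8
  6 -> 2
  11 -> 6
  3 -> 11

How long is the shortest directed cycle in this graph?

For each vertex v, BFS finds the shortest path from v back to v.
The shortest such closed walk is 10 → 7 → 6 → 10, length 3.

3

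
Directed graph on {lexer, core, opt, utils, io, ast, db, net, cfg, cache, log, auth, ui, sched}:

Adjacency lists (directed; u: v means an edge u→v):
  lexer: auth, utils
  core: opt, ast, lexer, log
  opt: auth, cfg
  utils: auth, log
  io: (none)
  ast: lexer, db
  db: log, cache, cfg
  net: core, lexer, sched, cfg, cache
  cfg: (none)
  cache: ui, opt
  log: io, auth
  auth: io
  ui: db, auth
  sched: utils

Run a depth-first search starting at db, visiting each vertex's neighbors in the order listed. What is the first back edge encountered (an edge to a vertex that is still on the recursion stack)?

DFS from db (visiting each vertex's neighbors in the order listed); mark gray on enter, black on exit:
db gray
  log gray
    io gray
    io black
    auth gray
      auth→io: io black — skip
    auth black
  log black
  cache gray
    ui gray
      ui→db: db is gray → back edge
First back edge: ui → db.

ui→db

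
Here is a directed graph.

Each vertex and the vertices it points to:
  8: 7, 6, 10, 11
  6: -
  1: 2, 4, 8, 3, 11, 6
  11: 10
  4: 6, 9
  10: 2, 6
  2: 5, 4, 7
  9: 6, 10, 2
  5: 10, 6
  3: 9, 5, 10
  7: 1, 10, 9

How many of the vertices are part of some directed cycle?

10

A vertex is on a directed cycle iff it belongs to a strongly connected component of size ≥ 2 (or has a self-loop).
The vertices on cycles are {1, 2, 3, 4, 5, 7, 8, 9, 10, 11} — 10 in total.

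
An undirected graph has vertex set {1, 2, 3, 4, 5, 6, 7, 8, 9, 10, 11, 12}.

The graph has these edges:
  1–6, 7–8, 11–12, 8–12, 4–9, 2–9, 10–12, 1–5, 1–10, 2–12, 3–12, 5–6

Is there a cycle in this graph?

DFS, tracking each vertex's parent; an edge to a visited non-parent vertex closes a cycle.
Start from 2:
visit 2 (parent –)
  visit 12 (parent 2)
    visit 11 (parent 12)
      11–12: parent, skip
    visit 8 (parent 12)
      visit 7 (parent 8)
        7–8: parent, skip
      8–12: parent, skip
    12–2: parent, skip
    visit 3 (parent 12)
      3–12: parent, skip
    visit 10 (parent 12)
      visit 1 (parent 10)
        visit 5 (parent 1)
          visit 6 (parent 5)
            6–5: parent, skip
            6–1: 1 visited and ≠ parent → cycle
Cycle: 1 – 5 – 6 – 1.

Yes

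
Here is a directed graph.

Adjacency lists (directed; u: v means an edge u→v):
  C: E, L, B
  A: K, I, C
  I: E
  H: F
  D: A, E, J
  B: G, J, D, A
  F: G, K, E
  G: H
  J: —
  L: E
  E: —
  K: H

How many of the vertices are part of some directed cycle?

A vertex is on a directed cycle iff it belongs to a strongly connected component of size ≥ 2 (or has a self-loop).
The vertices on cycles are {A, B, C, D, F, G, H, K} — 8 in total.

8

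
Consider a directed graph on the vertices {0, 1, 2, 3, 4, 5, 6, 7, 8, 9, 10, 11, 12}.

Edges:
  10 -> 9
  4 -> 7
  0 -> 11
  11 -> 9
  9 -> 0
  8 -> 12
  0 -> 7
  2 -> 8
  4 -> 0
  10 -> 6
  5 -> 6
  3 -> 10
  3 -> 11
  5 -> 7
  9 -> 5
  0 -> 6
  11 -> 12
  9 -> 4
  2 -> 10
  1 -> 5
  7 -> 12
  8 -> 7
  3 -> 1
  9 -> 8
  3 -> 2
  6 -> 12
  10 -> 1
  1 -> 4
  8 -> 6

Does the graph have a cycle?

Yes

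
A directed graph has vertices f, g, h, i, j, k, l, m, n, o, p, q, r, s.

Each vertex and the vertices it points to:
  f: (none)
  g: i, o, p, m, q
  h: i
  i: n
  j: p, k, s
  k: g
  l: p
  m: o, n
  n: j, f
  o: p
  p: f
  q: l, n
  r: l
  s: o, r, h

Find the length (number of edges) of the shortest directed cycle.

For each vertex v, BFS finds the shortest path from v back to v.
The shortest such closed walk is j → k → g → q → n → j, length 5.

5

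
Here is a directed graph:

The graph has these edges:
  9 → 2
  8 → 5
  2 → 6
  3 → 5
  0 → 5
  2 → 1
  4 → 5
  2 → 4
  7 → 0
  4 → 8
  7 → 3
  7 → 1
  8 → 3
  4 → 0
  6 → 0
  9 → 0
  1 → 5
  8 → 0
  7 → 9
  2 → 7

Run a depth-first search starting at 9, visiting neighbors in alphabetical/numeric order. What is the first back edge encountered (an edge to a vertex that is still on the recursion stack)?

7→9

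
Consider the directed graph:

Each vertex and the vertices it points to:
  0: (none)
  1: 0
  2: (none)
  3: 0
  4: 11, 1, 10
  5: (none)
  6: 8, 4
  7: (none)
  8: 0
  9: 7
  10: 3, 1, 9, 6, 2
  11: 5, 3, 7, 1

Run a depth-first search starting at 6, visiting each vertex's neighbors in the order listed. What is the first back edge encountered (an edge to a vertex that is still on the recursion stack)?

DFS from 6 (visiting each vertex's neighbors in the order listed); mark gray on enter, black on exit:
6 gray
  8 gray
    0 gray
    0 black
  8 black
  4 gray
    11 gray
      5 gray
      5 black
      3 gray
        3→0: 0 black — skip
      3 black
      7 gray
      7 black
      1 gray
        1→0: 0 black — skip
      1 black
    11 black
    4→1: 1 black — skip
    10 gray
      10→3: 3 black — skip
      10→1: 1 black — skip
      9 gray
        9→7: 7 black — skip
      9 black
      10→6: 6 is gray → back edge
First back edge: 10 → 6.

10->6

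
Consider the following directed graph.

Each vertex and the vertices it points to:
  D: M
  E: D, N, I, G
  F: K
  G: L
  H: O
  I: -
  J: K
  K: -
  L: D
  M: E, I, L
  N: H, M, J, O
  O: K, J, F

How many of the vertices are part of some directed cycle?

A vertex is on a directed cycle iff it belongs to a strongly connected component of size ≥ 2 (or has a self-loop).
The vertices on cycles are {D, E, G, L, M, N} — 6 in total.

6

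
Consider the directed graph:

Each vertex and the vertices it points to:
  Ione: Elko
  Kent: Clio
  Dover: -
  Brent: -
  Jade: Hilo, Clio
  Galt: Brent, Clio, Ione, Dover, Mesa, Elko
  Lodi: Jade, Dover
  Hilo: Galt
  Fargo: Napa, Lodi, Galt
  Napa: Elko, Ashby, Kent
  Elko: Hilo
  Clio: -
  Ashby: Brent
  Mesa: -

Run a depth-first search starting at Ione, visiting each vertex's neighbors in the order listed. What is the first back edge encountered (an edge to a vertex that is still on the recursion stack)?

Galt→Ione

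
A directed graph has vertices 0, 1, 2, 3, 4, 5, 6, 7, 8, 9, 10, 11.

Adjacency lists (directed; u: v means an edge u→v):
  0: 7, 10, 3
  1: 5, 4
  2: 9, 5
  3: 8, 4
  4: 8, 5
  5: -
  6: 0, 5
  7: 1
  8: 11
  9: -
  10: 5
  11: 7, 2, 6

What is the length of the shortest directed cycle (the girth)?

5

For each vertex v, BFS finds the shortest path from v back to v.
The shortest such closed walk is 8 → 11 → 6 → 0 → 3 → 8, length 5.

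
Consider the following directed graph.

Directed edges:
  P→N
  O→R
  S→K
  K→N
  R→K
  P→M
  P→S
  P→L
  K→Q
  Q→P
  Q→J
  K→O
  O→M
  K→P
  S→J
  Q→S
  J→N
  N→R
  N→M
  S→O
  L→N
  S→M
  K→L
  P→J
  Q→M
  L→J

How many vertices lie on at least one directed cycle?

9

A vertex is on a directed cycle iff it belongs to a strongly connected component of size ≥ 2 (or has a self-loop).
The vertices on cycles are {J, K, L, N, O, P, Q, R, S} — 9 in total.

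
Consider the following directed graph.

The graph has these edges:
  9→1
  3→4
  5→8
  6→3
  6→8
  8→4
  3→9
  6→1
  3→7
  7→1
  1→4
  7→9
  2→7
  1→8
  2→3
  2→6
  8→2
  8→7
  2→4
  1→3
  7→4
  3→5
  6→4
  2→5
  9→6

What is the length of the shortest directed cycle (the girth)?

3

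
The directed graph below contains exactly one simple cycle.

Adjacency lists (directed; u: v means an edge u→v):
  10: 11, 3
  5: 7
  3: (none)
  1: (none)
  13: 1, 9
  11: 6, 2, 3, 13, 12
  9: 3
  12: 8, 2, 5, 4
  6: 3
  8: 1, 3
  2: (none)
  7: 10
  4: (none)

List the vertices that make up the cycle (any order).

DFS with gray/black marking from 11:
11 gray
  6 gray
    3 gray
    3 black
  6 black
  2 gray
  2 black
  11→3: 3 black — skip
  13 gray
    1 gray
    1 black
    9 gray
      9→3: 3 black — skip
    9 black
  13 black
  12 gray
    8 gray
      8→1: 1 black — skip
      8→3: 3 black — skip
    8 black
    12→2: 2 black — skip
    5 gray
      7 gray
        10 gray
          10→11: 11 is gray → back edge
Back edge closes the cycle 11 → 12 → 5 → 7 → 10 → 11; its vertices are {5, 7, 10, 11, 12}.

5, 7, 10, 11, 12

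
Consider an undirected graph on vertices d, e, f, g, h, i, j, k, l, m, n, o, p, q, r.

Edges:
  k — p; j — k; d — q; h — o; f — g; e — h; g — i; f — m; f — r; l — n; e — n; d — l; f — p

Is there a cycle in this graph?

No

DFS, tracking each vertex's parent; an edge to a visited non-parent vertex closes a cycle.
Start from d:
visit d (parent –)
  visit l (parent d)
    l–d: parent, skip
    visit n (parent l)
      visit e (parent n)
        e–n: parent, skip
        visit h (parent e)
          h–e: parent, skip
          visit o (parent h)
            o–h: parent, skip
      n–l: parent, skip
  visit q (parent d)
    q–d: parent, skip
visit f (parent –)
  visit g (parent f)
    visit i (parent g)
      i–g: parent, skip
    g–f: parent, skip
  visit m (parent f)
    m–f: parent, skip
  visit p (parent f)
    visit k (parent p)
      k–p: parent, skip
      visit j (parent k)
        j–k: parent, skip
    p–f: parent, skip
  visit r (parent f)
    r–f: parent, skip
No non-parent visited neighbor found — the graph is a forest.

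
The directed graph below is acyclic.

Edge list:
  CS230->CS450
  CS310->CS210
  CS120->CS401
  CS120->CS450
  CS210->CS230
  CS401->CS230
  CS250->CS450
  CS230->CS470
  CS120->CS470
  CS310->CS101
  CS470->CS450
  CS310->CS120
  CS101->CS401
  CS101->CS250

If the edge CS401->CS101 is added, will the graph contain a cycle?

Adding CS401→CS101 creates a cycle iff CS101 can already reach CS401.
Path from CS101: CS101 → CS401.
So CS101 → … → CS401 → CS101 is a cycle.

Yes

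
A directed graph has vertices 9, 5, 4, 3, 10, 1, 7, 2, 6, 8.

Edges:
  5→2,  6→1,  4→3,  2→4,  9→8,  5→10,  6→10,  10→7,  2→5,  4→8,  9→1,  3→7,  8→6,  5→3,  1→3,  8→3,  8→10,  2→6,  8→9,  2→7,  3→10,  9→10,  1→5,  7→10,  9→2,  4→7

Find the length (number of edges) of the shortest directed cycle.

For each vertex v, BFS finds the shortest path from v back to v.
The shortest such closed walk is 9 → 8 → 9, length 2.

2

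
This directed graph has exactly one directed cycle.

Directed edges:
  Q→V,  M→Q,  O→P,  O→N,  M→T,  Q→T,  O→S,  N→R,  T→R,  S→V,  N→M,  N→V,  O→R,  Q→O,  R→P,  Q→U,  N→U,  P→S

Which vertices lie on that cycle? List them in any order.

M, N, O, Q

DFS with gray/black marking from N:
N gray
  M gray
    T gray
      R gray
        P gray
          S gray
            V gray
            V black
          S black
        P black
      R black
    T black
    Q gray
      Q→V: V black — skip
      Q→T: T black — skip
      O gray
        O→S: S black — skip
        O→P: P black — skip
        O→R: R black — skip
        O→N: N is gray → back edge
Back edge closes the cycle N → M → Q → O → N; its vertices are {M, N, O, Q}.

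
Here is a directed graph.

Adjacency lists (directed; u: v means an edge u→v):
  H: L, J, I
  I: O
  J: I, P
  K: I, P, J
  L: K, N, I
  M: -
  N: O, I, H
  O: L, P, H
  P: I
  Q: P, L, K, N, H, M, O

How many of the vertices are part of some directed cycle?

8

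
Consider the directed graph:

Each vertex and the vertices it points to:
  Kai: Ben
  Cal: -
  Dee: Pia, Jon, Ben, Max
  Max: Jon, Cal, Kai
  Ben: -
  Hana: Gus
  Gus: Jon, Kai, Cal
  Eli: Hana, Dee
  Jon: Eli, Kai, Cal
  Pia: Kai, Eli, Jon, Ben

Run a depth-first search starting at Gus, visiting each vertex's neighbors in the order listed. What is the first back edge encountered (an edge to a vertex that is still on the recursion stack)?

Hana->Gus

DFS from Gus (visiting each vertex's neighbors in the order listed); mark gray on enter, black on exit:
Gus gray
  Jon gray
    Eli gray
      Hana gray
        Hana→Gus: Gus is gray → back edge
First back edge: Hana → Gus.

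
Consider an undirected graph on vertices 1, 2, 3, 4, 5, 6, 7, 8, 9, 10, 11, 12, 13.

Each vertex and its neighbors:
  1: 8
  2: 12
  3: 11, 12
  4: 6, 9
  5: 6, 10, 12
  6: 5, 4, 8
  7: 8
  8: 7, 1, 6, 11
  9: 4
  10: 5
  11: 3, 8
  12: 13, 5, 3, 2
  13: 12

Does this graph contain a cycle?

DFS, tracking each vertex's parent; an edge to a visited non-parent vertex closes a cycle.
Start from 8:
visit 8 (parent –)
  visit 7 (parent 8)
    7–8: parent, skip
  visit 1 (parent 8)
    1–8: parent, skip
  visit 6 (parent 8)
    visit 5 (parent 6)
      5–6: parent, skip
      visit 10 (parent 5)
        10–5: parent, skip
      visit 12 (parent 5)
        visit 13 (parent 12)
          13–12: parent, skip
        12–5: parent, skip
        visit 3 (parent 12)
          visit 11 (parent 3)
            11–3: parent, skip
            11–8: 8 visited and ≠ parent → cycle
Cycle: 8 – 6 – 5 – 12 – 3 – 11 – 8.

Yes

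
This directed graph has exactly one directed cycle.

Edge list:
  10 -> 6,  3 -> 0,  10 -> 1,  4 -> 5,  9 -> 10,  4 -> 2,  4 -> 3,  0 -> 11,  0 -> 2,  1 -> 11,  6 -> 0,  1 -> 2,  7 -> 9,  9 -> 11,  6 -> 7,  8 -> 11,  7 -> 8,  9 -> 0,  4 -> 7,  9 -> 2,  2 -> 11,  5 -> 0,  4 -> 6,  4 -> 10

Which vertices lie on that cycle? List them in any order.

6, 7, 9, 10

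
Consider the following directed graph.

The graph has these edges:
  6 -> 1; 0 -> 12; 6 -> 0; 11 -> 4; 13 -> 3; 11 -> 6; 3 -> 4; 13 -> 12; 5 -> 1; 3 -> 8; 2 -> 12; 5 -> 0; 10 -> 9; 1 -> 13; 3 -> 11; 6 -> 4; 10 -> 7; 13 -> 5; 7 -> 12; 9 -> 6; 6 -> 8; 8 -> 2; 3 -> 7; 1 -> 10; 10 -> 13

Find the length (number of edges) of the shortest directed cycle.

3

For each vertex v, BFS finds the shortest path from v back to v.
The shortest such closed walk is 1 → 13 → 5 → 1, length 3.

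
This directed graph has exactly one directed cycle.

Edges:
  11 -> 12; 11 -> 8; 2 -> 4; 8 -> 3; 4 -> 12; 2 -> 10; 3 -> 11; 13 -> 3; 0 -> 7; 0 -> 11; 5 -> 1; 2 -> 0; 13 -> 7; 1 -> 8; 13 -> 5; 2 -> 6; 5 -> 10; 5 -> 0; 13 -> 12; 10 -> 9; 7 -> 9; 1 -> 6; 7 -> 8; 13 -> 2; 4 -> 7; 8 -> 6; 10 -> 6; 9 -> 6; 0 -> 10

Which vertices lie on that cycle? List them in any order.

DFS with gray/black marking from 3:
3 gray
  11 gray
    8 gray
      8→3: 3 is gray → back edge
Back edge closes the cycle 3 → 11 → 8 → 3; its vertices are {3, 8, 11}.

3, 8, 11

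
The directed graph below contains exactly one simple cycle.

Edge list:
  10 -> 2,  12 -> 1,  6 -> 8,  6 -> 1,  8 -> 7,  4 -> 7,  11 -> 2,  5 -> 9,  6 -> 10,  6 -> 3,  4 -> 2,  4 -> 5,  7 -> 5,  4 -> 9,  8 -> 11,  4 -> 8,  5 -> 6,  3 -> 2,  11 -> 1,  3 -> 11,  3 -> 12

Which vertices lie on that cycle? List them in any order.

5, 6, 7, 8

DFS with gray/black marking from 7:
7 gray
  5 gray
    9 gray
    9 black
    6 gray
      3 gray
        2 gray
        2 black
        11 gray
          1 gray
          1 black
          11→2: 2 black — skip
        11 black
        12 gray
          12→1: 1 black — skip
        12 black
      3 black
      6→1: 1 black — skip
      10 gray
        10→2: 2 black — skip
      10 black
      8 gray
        8→7: 7 is gray → back edge
Back edge closes the cycle 7 → 5 → 6 → 8 → 7; its vertices are {5, 6, 7, 8}.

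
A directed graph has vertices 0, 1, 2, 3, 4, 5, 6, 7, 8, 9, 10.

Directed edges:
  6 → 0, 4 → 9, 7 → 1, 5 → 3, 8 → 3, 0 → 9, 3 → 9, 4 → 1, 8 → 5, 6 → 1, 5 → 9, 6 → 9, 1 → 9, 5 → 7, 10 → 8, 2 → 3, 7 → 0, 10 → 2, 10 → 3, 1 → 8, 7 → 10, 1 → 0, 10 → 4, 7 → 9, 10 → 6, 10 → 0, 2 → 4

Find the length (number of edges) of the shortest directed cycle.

For each vertex v, BFS finds the shortest path from v back to v.
The shortest such closed walk is 10 → 8 → 5 → 7 → 10, length 4.

4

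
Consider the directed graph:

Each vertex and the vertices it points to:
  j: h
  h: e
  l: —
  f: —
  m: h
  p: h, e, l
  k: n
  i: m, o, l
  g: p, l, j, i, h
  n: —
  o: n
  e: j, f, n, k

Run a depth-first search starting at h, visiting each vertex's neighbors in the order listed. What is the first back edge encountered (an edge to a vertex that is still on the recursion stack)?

j->h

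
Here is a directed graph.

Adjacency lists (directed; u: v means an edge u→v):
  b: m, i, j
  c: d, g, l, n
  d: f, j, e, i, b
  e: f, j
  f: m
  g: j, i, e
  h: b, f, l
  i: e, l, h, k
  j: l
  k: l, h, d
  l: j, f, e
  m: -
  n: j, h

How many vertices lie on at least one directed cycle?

A vertex is on a directed cycle iff it belongs to a strongly connected component of size ≥ 2 (or has a self-loop).
The vertices on cycles are {b, d, e, h, i, j, k, l} — 8 in total.

8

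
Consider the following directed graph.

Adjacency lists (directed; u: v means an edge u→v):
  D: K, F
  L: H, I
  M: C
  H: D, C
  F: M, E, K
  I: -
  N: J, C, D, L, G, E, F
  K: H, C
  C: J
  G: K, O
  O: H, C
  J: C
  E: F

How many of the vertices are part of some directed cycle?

A vertex is on a directed cycle iff it belongs to a strongly connected component of size ≥ 2 (or has a self-loop).
The vertices on cycles are {C, D, E, F, H, J, K} — 7 in total.

7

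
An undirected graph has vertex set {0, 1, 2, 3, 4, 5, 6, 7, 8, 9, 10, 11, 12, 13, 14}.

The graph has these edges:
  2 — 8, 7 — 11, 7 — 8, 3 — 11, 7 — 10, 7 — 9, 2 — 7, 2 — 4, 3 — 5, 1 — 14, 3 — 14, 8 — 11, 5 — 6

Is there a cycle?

DFS, tracking each vertex's parent; an edge to a visited non-parent vertex closes a cycle.
Start from 5:
visit 5 (parent –)
  visit 3 (parent 5)
    visit 11 (parent 3)
      visit 8 (parent 11)
        visit 7 (parent 8)
          7–11: 11 visited and ≠ parent → cycle
Cycle: 11 – 8 – 7 – 11.

Yes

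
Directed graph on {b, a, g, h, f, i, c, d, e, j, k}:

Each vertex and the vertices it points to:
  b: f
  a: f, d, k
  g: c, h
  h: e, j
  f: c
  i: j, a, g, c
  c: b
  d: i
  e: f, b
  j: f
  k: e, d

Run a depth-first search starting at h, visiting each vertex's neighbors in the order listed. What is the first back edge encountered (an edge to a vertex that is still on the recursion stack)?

b->f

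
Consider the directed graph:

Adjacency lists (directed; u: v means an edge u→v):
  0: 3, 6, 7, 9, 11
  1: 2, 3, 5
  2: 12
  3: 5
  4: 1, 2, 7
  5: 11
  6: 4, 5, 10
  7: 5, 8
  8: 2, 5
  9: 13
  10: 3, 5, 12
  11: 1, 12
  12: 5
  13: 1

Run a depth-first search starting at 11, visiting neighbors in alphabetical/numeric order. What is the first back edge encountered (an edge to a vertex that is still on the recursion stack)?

5→11

DFS from 11 (visiting neighbors in alphabetical/numeric order); mark gray on enter, black on exit:
11 gray
  1 gray
    2 gray
      12 gray
        5 gray
          5→11: 11 is gray → back edge
First back edge: 5 → 11.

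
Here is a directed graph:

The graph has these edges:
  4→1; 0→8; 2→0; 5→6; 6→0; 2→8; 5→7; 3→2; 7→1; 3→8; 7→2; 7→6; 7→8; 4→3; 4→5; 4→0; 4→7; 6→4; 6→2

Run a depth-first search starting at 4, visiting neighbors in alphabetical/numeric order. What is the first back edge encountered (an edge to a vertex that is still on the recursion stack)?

6->4

DFS from 4 (visiting neighbors in alphabetical/numeric order); mark gray on enter, black on exit:
4 gray
  0 gray
    8 gray
    8 black
  0 black
  1 gray
  1 black
  3 gray
    2 gray
      2→0: 0 black — skip
      2→8: 8 black — skip
    2 black
    3→8: 8 black — skip
  3 black
  5 gray
    6 gray
      6→0: 0 black — skip
      6→2: 2 black — skip
      6→4: 4 is gray → back edge
First back edge: 6 → 4.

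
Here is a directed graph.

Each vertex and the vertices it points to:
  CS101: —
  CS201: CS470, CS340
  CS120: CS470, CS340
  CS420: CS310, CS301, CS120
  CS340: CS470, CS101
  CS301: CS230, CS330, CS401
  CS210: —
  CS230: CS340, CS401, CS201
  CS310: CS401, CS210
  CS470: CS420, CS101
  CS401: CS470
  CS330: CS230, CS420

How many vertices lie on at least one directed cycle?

10

A vertex is on a directed cycle iff it belongs to a strongly connected component of size ≥ 2 (or has a self-loop).
The vertices on cycles are {CS120, CS201, CS230, CS301, CS310, CS330, CS340, CS401, CS420, CS470} — 10 in total.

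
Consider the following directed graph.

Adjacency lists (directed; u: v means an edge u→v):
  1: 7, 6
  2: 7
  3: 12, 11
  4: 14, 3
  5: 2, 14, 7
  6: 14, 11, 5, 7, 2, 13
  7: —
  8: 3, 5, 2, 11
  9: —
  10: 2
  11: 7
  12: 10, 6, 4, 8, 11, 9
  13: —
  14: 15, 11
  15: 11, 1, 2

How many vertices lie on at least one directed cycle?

9

A vertex is on a directed cycle iff it belongs to a strongly connected component of size ≥ 2 (or has a self-loop).
The vertices on cycles are {1, 3, 4, 5, 6, 8, 12, 14, 15} — 9 in total.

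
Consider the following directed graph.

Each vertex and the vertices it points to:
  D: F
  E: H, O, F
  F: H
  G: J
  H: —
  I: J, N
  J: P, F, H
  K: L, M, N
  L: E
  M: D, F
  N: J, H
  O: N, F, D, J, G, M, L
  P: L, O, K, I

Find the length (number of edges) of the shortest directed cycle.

3

For each vertex v, BFS finds the shortest path from v back to v.
The shortest such closed walk is P → I → J → P, length 3.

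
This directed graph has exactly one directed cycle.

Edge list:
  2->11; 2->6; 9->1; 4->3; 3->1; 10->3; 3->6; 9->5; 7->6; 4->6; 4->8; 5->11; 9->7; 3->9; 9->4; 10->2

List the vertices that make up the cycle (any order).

3, 4, 9

DFS with gray/black marking from 3:
3 gray
  9 gray
    5 gray
      11 gray
      11 black
    5 black
    1 gray
    1 black
    4 gray
      6 gray
      6 black
      8 gray
      8 black
      4→3: 3 is gray → back edge
Back edge closes the cycle 3 → 9 → 4 → 3; its vertices are {3, 4, 9}.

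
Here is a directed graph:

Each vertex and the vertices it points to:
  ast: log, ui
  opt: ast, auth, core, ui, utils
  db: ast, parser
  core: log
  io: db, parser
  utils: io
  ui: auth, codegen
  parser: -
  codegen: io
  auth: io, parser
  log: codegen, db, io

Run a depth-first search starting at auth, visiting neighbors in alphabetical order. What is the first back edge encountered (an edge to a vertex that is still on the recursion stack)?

codegen->io

DFS from auth (visiting neighbors in alphabetical order); mark gray on enter, black on exit:
auth gray
  io gray
    db gray
      ast gray
        log gray
          codegen gray
            codegen→io: io is gray → back edge
First back edge: codegen → io.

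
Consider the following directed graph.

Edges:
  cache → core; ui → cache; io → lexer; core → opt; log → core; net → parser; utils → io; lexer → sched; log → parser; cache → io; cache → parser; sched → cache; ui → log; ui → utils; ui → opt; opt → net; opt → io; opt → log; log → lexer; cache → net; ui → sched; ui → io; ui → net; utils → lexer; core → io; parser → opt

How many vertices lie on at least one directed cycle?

9

A vertex is on a directed cycle iff it belongs to a strongly connected component of size ≥ 2 (or has a self-loop).
The vertices on cycles are {io, log, net, opt, core, cache, lexer, sched, parser} — 9 in total.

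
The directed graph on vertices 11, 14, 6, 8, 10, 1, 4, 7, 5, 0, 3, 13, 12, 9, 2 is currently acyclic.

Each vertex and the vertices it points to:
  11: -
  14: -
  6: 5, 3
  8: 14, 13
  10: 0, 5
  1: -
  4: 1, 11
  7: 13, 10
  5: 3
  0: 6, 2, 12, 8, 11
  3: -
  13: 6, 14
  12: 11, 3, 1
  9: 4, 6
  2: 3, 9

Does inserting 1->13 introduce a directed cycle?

No

Adding 1→13 creates a cycle iff 13 can already reach 1.
Explore from 13: no path reaches 1. The graph stays acyclic.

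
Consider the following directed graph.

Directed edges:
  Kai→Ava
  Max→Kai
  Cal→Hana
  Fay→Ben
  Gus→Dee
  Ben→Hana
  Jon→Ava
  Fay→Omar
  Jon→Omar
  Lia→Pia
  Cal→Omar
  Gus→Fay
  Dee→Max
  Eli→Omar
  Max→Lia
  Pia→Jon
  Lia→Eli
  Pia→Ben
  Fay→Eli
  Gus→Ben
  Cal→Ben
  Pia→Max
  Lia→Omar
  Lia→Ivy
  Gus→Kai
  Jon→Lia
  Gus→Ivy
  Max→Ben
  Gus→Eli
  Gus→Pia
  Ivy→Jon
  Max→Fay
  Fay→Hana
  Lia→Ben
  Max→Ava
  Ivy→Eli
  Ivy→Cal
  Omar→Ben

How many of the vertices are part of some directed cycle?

5

A vertex is on a directed cycle iff it belongs to a strongly connected component of size ≥ 2 (or has a self-loop).
The vertices on cycles are {Ivy, Jon, Lia, Max, Pia} — 5 in total.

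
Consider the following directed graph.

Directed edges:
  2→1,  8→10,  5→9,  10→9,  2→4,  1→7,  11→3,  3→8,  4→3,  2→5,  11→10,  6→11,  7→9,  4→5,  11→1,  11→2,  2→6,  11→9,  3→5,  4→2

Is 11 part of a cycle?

Yes

11 is on a cycle iff 11 can reach itself via ≥1 edge.
11 → 2 → 6 → 11 — yes.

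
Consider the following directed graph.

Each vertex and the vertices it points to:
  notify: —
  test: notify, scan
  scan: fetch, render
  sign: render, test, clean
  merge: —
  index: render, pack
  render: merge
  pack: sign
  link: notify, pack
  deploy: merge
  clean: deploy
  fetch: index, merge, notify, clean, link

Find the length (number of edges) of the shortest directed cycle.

For each vertex v, BFS finds the shortest path from v back to v.
The shortest such closed walk is fetch → link → pack → sign → test → scan → fetch, length 6.

6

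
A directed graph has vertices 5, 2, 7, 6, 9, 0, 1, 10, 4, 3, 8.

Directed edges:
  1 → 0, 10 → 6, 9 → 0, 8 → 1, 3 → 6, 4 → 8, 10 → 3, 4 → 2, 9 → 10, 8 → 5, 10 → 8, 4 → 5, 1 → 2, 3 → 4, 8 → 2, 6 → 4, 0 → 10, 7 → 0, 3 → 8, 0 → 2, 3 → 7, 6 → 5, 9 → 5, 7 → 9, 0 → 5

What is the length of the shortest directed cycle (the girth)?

For each vertex v, BFS finds the shortest path from v back to v.
The shortest such closed walk is 10 → 3 → 7 → 9 → 10, length 4.

4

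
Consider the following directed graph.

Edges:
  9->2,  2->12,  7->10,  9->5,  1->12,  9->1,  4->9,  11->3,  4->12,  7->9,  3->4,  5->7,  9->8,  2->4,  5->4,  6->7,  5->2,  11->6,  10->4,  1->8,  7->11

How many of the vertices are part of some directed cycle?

A vertex is on a directed cycle iff it belongs to a strongly connected component of size ≥ 2 (or has a self-loop).
The vertices on cycles are {2, 3, 4, 5, 6, 7, 9, 10, 11} — 9 in total.

9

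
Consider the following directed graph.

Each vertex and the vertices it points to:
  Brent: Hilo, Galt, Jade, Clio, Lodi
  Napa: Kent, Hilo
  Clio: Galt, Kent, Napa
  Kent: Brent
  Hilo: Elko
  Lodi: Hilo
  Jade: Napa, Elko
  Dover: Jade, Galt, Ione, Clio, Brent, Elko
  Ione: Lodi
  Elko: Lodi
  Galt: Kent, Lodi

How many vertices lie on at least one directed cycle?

A vertex is on a directed cycle iff it belongs to a strongly connected component of size ≥ 2 (or has a self-loop).
The vertices on cycles are {Clio, Elko, Galt, Hilo, Jade, Kent, Lodi, Napa, Brent} — 9 in total.

9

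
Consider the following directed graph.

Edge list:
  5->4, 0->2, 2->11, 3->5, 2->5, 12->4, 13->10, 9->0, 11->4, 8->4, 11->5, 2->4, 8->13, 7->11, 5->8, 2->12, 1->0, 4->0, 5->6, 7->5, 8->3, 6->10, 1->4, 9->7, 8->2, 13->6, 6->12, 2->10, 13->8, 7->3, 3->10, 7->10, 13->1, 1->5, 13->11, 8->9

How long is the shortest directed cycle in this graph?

For each vertex v, BFS finds the shortest path from v back to v.
The shortest such closed walk is 8 → 13 → 8, length 2.

2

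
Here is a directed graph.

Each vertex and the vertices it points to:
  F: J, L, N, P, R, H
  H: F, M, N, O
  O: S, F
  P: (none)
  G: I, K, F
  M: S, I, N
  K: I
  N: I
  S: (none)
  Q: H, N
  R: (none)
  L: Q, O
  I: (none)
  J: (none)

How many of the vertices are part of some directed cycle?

A vertex is on a directed cycle iff it belongs to a strongly connected component of size ≥ 2 (or has a self-loop).
The vertices on cycles are {F, H, L, O, Q} — 5 in total.

5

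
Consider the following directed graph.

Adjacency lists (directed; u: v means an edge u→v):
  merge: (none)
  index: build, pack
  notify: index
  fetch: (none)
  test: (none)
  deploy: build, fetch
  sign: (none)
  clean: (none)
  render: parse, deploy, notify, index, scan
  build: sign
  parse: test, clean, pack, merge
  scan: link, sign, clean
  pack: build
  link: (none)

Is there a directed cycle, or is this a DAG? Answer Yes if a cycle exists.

No

DFS with white/gray/black marking, starting from merge:
merge gray
merge black
index gray
  build gray
    sign gray
    sign black
  build black
  pack gray
    pack→build: build black — skip
  pack black
index black
notify gray
  notify→index: index black — skip
notify black
fetch gray
fetch black
test gray
test black
deploy gray
  deploy→build: build black — skip
  deploy→fetch: fetch black — skip
deploy black
clean gray
clean black
render gray
  parse gray
    parse→test: test black — skip
    parse→clean: clean black — skip
    parse→pack: pack black — skip
    parse→merge: merge black — skip
  parse black
  render→deploy: deploy black — skip
  render→notify: notify black — skip
  render→index: index black — skip
  scan gray
    link gray
    link black
    scan→sign: sign black — skip
    scan→clean: clean black — skip
  scan black
render black
Every edge goes to a white or black vertex — no back edge, so the graph is acyclic.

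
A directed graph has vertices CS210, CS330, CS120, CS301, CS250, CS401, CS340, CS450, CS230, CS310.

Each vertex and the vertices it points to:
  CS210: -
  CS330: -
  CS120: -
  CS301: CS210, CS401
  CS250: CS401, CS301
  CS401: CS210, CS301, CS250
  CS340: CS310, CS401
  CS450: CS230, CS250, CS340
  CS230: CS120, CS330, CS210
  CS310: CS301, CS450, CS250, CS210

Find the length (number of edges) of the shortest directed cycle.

2

For each vertex v, BFS finds the shortest path from v back to v.
The shortest such closed walk is CS250 → CS401 → CS250, length 2.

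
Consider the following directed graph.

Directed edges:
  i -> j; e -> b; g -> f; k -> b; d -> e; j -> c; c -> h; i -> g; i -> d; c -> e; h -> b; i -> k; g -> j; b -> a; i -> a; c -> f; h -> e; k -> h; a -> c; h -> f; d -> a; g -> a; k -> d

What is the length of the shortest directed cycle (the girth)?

4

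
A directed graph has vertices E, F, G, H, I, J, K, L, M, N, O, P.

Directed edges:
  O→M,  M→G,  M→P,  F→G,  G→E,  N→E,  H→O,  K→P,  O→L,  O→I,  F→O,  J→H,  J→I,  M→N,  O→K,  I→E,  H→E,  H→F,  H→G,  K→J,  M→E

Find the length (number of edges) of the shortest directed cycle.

4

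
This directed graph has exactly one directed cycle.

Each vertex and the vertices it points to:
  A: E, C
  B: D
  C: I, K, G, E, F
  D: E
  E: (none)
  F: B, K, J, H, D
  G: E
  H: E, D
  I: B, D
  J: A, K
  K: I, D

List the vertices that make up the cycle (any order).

DFS with gray/black marking from C:
C gray
  I gray
    B gray
      D gray
        E gray
        E black
      D black
    B black
    I→D: D black — skip
  I black
  K gray
    K→I: I black — skip
    K→D: D black — skip
  K black
  G gray
    G→E: E black — skip
  G black
  C→E: E black — skip
  F gray
    F→B: B black — skip
    F→K: K black — skip
    J gray
      A gray
        A→E: E black — skip
        A→C: C is gray → back edge
Back edge closes the cycle C → F → J → A → C; its vertices are {A, C, F, J}.

A, C, F, J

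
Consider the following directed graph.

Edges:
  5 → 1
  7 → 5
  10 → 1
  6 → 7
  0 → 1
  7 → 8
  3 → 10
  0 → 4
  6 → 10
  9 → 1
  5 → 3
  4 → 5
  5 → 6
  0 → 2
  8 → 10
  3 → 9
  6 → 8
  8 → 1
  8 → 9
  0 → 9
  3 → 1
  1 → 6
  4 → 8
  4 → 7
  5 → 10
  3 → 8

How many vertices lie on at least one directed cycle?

8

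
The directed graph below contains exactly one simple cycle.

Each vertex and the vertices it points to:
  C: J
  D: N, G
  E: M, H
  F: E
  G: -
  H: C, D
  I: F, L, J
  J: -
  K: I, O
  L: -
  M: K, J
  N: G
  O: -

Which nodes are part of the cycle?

E, F, I, K, M

DFS with gray/black marking from F:
F gray
  E gray
    M gray
      K gray
        I gray
          I→F: F is gray → back edge
Back edge closes the cycle F → E → M → K → I → F; its vertices are {E, F, I, K, M}.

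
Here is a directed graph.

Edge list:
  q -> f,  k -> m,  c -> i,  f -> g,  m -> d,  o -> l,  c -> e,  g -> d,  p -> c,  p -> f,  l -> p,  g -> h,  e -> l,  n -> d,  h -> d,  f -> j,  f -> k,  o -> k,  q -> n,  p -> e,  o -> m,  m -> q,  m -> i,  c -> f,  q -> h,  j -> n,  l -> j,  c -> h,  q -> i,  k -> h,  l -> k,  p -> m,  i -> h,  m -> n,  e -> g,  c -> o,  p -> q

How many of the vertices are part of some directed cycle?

9

A vertex is on a directed cycle iff it belongs to a strongly connected component of size ≥ 2 (or has a self-loop).
The vertices on cycles are {c, e, f, k, l, m, o, p, q} — 9 in total.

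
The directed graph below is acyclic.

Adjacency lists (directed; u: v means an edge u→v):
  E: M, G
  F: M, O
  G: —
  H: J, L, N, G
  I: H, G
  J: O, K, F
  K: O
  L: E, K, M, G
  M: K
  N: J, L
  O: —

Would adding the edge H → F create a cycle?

No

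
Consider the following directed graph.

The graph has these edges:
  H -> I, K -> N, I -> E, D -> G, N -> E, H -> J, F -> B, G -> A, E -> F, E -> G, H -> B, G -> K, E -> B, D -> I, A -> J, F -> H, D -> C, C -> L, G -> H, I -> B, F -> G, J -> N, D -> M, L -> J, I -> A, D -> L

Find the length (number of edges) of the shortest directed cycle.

For each vertex v, BFS finds the shortest path from v back to v.
The shortest such closed walk is I → E → F → H → I, length 4.

4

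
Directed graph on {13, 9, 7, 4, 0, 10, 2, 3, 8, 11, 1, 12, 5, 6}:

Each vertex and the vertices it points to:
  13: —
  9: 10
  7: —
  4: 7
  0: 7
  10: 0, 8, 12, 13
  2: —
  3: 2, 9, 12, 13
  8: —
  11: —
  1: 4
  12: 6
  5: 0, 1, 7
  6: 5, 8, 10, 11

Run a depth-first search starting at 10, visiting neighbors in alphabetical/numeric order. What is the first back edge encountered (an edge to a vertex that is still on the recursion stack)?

6->10

DFS from 10 (visiting neighbors in alphabetical/numeric order); mark gray on enter, black on exit:
10 gray
  0 gray
    7 gray
    7 black
  0 black
  8 gray
  8 black
  12 gray
    6 gray
      5 gray
        5→0: 0 black — skip
        1 gray
          4 gray
            4→7: 7 black — skip
          4 black
        1 black
        5→7: 7 black — skip
      5 black
      6→8: 8 black — skip
      6→10: 10 is gray → back edge
First back edge: 6 → 10.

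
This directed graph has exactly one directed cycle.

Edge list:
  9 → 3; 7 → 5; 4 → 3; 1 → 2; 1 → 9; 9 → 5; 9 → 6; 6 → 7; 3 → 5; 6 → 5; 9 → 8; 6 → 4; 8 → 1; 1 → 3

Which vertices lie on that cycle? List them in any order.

1, 8, 9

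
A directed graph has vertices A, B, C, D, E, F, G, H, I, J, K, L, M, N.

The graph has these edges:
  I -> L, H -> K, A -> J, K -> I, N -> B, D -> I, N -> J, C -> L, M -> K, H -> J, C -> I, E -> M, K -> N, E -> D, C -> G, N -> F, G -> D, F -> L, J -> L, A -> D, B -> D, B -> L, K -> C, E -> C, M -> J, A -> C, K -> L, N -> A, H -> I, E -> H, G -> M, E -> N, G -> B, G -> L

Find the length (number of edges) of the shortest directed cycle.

For each vertex v, BFS finds the shortest path from v back to v.
The shortest such closed walk is C → G → M → K → C, length 4.

4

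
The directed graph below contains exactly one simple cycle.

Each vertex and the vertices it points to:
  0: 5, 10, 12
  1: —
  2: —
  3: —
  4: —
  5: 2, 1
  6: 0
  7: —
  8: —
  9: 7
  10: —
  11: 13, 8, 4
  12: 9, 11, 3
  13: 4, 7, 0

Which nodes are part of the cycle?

0, 11, 12, 13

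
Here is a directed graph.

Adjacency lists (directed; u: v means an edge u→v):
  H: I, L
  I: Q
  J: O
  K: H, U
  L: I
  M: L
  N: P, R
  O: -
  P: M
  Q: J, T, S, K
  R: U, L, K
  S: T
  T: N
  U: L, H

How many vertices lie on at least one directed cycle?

12

A vertex is on a directed cycle iff it belongs to a strongly connected component of size ≥ 2 (or has a self-loop).
The vertices on cycles are {H, I, K, L, M, N, P, Q, R, S, T, U} — 12 in total.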